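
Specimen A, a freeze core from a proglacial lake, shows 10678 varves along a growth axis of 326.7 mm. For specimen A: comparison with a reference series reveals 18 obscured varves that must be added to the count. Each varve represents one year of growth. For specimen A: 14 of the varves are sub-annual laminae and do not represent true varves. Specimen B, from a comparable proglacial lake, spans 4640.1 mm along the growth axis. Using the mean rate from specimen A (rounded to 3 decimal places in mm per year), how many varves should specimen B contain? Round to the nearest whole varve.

Specimen A: correcting the raw count gives 10678 − 14 + 18 = 10682 true varves.
A: Extension rate ≈ 326.7 / 10682 = 0.031 mm/yr.
B spans 4640.1 / 0.031 = 149680.65 years ≈ 149681 varves.

149681 varves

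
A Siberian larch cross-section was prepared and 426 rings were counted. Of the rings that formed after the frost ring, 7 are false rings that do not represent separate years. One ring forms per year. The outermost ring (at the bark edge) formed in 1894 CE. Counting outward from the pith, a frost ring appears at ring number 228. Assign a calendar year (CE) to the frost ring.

426 − 228 = 198 rings lie beyond the frost ring toward the bark edge.
198 − 7 false = 191 true rings after the frost ring.
1894 − 191 = 1703 CE.

1703 CE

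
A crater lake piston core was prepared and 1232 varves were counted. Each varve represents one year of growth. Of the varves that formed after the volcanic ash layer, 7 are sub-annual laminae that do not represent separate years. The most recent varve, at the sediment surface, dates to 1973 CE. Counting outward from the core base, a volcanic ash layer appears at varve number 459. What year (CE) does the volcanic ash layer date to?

1232 − 459 = 773 varves lie beyond the volcanic ash layer toward the sediment surface.
Excluding 7 false varves: 773 − 7 = 766.
The varve at the sediment surface is 1973 CE, so the volcanic ash layer dates to 1973 − 766 = 1207 CE.

1207 CE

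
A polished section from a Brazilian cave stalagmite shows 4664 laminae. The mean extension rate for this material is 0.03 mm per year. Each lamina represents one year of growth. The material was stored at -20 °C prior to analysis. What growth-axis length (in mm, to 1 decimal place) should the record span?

4664 years of growth are recorded.
Length ≈ 0.03 × 4664 = 139.9 mm.

139.9 mm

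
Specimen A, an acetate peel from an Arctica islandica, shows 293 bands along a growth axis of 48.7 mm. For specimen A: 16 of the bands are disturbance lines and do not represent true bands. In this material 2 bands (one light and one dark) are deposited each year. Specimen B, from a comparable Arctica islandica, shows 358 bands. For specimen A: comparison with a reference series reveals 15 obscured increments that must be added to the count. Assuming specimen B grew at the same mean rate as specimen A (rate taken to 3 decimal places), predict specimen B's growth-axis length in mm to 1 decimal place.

Specimen A: true band count = 293 − 16 + 15 = 292.
Specimen A: 292 bands at 2 per year is 292 / 2 = 146 years.
A: Mean rate = 48.7 mm / 146 years ≈ 0.334 mm per year.
Specimen B: 358 bands at 2 per year is 358 / 2 = 179 years. B's length ≈ 0.334 × 179 = 59.8 mm.

59.8 mm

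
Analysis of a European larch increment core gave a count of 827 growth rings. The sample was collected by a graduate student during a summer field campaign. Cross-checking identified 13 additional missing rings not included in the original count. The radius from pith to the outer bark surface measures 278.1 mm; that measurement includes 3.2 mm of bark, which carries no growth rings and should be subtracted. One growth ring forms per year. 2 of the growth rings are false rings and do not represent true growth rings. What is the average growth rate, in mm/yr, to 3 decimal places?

0.328 mm/yr

Correcting the raw count gives 827 − 2 + 13 = 838 true growth rings.
Removing the 3.2 mm offcut leaves 278.1 − 3.2 = 274.9 mm.
Mean rate = 274.9 mm / 838 years ≈ 0.328 mm/yr.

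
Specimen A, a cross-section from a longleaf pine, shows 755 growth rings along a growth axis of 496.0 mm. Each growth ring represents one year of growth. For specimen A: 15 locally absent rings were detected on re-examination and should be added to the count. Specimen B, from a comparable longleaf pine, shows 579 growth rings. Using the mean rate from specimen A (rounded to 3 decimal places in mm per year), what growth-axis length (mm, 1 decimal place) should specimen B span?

Specimen A: after corrections the count is 755 + 15 = 770 growth rings.
A: Mean rate = 496.0 mm / 770 years ≈ 0.644 mm/year.
B's length ≈ 0.644 × 579 = 372.9 mm.

372.9 mm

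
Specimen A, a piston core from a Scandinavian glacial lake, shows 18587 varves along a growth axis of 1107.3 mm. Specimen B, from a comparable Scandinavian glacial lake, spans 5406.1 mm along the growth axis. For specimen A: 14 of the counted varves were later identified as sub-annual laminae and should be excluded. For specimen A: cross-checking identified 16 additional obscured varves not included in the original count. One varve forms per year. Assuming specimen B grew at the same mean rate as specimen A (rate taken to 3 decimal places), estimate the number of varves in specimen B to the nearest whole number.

90102 varves

Specimen A: true varve count = 18587 − 14 + 16 = 18589.
A: 1107.3 mm over 18589 years gives 1107.3 / 18589 ≈ 0.060 mm/yr.
For B, 5406.1 / 0.060 = 90101.67 years ≈ 90102 varves.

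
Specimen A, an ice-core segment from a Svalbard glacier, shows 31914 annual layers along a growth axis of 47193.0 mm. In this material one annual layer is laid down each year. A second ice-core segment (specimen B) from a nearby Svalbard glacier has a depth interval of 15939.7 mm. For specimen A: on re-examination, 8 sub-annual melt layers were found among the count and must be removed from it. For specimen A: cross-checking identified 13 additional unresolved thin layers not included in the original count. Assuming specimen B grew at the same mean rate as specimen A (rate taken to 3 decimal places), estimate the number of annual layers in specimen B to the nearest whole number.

10777 annual layers

Specimen A: correcting the raw count gives 31914 − 8 + 13 = 31919 true annual layers.
A: Extension rate ≈ 47193.0 / 31919 = 1.479 mm/yr.
B spans 15939.7 / 1.479 = 10777.35 years ≈ 10777 annual layers.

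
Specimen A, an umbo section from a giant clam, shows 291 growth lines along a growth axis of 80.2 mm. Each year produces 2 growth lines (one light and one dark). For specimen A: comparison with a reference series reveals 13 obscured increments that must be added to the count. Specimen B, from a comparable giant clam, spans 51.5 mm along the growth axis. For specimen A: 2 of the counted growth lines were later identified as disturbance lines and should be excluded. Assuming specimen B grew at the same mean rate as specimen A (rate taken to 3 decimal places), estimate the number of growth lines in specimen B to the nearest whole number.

194 growth lines

Specimen A: true growth line count = 291 − 2 + 13 = 302.
Specimen A: dividing by 2 growth lines per year: 302 / 2 = 151 years.
A: Extension rate ≈ 80.2 / 151 = 0.531 mm/year.
Specimen B: 51.5 mm / 0.531 mm per year = 96.99 years; at 2 growth lines per year that is 96.99 × 2 ≈ 194 growth lines.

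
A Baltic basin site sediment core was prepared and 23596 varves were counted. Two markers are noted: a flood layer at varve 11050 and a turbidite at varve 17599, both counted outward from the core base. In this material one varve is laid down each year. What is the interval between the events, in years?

6549 yr

The two markers are separated by 17599 − 11050 = 6549 varves.
At one varve per year, 6549 years elapsed between them.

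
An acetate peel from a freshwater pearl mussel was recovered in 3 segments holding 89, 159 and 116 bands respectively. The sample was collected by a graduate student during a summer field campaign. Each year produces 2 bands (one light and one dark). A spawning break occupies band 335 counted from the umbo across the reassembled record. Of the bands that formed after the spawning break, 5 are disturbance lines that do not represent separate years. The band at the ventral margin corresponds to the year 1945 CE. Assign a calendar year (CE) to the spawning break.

Total bands = 89 + 159 + 116 = 364.
364 − 335 = 29 bands lie beyond the spawning break toward the ventral margin.
29 − 5 false = 24 true bands after the spawning break.
With 2 bands per year, 24 / 2 = 12 years.
The band at the ventral margin is 1945 CE, so the spawning break dates to 1945 − 12 = 1933 CE.

1933 CE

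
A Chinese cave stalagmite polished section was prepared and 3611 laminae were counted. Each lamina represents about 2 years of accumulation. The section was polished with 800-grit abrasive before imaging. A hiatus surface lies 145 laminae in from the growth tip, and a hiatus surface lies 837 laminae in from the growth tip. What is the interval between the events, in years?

837 − 145 = 692 laminae lie between the two events.
Multiplying by 2 years per lamina: 692 × 2 = 1384 years.

1384 years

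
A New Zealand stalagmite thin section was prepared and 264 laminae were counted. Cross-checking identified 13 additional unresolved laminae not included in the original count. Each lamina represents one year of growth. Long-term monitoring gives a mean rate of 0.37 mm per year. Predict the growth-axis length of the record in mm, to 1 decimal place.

Correcting the raw count gives 264 + 13 = 277 true laminae.
Predicted length = 0.37 mm/year × 277 years = 102.5 mm.

102.5 mm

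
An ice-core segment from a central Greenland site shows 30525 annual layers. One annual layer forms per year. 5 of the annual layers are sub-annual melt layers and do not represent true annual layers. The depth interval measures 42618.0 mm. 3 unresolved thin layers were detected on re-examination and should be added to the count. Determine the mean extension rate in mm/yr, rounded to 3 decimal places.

1.396 mm/yr

Correcting the raw count gives 30525 − 5 + 3 = 30523 true annual layers.
Mean rate = 42618.0 mm / 30523 years ≈ 1.396 mm/yr.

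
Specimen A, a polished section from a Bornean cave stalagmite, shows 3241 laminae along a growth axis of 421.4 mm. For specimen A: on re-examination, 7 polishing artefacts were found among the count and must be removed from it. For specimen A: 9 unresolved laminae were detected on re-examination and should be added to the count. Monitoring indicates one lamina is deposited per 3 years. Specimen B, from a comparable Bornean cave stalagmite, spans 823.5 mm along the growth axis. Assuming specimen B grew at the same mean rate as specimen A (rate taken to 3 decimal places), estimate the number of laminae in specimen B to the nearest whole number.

6384 laminae

Specimen A: after corrections the count is 3241 − 7 + 9 = 3243 laminae.
Specimen A: multiplying by 3 years per lamina: 3243 × 3 = 9729 years.
A: Mean rate = 421.4 mm / 9729 years ≈ 0.043 mm per year.
For B, 823.5 / 0.043 = 19151.16 years; at 3 years per lamina that is 19151.16 / 3 ≈ 6384 laminae.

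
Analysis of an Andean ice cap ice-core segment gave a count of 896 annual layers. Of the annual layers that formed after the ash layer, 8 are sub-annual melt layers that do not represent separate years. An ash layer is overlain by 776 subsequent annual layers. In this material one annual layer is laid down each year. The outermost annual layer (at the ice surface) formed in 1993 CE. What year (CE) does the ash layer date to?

1225 CE

776 annual layers post-date the ash layer.
Removing the 8 false annual layers leaves 776 − 8 = 768 true annual layers beyond the ash layer.
Counting back 768 years from 1993 CE places the ash layer in 1993 − 768 = 1225 CE.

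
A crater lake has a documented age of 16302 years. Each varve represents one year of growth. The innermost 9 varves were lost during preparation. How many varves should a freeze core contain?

16293 varves

Expected varves over 16302 years: 16302.
Subtracting the 9 varves not captured gives 16302 − 9 = 16293 varves in the record.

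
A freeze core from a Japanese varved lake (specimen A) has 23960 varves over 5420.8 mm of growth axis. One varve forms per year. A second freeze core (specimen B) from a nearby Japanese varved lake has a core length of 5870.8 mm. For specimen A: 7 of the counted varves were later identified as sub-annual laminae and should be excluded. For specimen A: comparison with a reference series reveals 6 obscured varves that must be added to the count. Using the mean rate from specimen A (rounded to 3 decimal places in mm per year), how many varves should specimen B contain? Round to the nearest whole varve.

25977 varves

Specimen A: true varve count = 23960 − 7 + 6 = 23959.
A: 5420.8 mm over 23959 years gives 5420.8 / 23959 ≈ 0.226 mm per year.
Specimen B: 5870.8 mm / 0.226 mm per year = 25976.99 years ≈ 25977 varves.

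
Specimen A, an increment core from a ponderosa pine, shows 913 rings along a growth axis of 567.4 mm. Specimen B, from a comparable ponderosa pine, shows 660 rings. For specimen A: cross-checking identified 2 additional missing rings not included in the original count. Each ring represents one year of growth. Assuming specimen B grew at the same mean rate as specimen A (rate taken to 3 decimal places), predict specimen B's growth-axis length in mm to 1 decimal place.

409.2 mm

Specimen A: after corrections the count is 913 + 2 = 915 rings.
A: Extension rate ≈ 567.4 / 915 = 0.620 mm per year.
For B, 0.620 mm/year × 660 years = 409.2 mm.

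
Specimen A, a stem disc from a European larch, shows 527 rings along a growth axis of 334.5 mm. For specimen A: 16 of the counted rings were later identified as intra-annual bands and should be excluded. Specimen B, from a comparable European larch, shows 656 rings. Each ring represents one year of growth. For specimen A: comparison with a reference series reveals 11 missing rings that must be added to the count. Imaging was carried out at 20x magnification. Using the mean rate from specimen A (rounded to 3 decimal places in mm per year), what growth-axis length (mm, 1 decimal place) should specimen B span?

Specimen A: true ring count = 527 − 16 + 11 = 522.
A: 334.5 mm over 522 years gives 334.5 / 522 ≈ 0.641 mm per year.
Length of B = 0.641 × 656 = 420.5 mm.

420.5 mm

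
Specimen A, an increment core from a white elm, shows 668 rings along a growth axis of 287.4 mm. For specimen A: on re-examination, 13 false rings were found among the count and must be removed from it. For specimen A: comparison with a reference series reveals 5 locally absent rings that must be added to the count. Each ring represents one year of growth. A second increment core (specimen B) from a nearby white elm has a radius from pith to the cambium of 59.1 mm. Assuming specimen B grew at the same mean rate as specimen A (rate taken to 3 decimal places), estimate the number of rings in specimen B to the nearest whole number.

136 rings

Specimen A: adjusted count: 668 − 13 + 5 = 660 rings.
A: 287.4 mm over 660 years gives 287.4 / 660 ≈ 0.435 mm per year.
For B, 59.1 / 0.435 = 135.86 years ≈ 136 rings.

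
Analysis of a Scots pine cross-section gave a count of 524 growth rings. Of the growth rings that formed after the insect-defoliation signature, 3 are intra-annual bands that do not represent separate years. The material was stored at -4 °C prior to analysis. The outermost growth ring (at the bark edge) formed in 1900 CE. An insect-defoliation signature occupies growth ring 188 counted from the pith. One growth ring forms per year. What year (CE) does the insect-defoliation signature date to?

The insect-defoliation signature sits at growth ring 188 from the pith, so 524 − 188 = 336 growth rings formed after it.
336 − 3 false = 333 true growth rings after the insect-defoliation signature.
The growth ring at the bark edge is 1900 CE, so the insect-defoliation signature dates to 1900 − 333 = 1567 CE.

1567 CE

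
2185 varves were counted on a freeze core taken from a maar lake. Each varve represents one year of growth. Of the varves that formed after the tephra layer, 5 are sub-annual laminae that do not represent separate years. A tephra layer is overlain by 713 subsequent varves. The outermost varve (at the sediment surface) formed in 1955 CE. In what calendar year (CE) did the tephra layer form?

1247 CE

713 varves post-date the tephra layer.
Excluding 5 false varves: 713 − 5 = 708.
1955 − 708 = 1247 CE.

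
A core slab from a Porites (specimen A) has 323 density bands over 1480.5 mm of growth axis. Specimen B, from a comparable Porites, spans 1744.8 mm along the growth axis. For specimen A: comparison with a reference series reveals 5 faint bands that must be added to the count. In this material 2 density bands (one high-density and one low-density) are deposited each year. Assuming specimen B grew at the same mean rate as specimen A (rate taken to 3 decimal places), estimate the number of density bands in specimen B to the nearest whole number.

Specimen A: after corrections the count is 323 + 5 = 328 density bands.
Specimen A: dividing by 2 density bands per year: 328 / 2 = 164 years.
A: Extension rate ≈ 1480.5 / 164 = 9.027 mm/yr.
B spans 1744.8 / 9.027 = 193.29 years; at 2 density bands per year that is 193.29 × 2 ≈ 387 density bands.

387 density bands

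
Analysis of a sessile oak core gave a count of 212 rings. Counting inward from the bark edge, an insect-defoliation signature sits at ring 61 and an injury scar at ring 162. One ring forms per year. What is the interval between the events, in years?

101 years

The two markers are separated by 162 − 61 = 101 rings.
At one ring per year, 101 years elapsed between them.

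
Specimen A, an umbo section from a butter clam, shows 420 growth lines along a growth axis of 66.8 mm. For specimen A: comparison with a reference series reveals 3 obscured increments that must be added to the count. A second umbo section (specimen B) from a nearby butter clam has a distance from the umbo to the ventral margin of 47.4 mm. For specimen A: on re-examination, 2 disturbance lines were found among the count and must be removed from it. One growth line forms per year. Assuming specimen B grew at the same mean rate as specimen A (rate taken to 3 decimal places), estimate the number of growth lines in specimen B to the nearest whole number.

298 growth lines

Specimen A: correcting the raw count gives 420 − 2 + 3 = 421 true growth lines.
A: Mean rate = 66.8 mm / 421 years ≈ 0.159 mm/year.
B spans 47.4 / 0.159 = 298.11 years ≈ 298 growth lines.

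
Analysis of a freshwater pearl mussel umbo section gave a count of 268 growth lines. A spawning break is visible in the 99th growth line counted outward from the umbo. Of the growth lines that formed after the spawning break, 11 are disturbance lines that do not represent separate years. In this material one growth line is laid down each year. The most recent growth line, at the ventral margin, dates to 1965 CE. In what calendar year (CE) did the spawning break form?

268 − 99 = 169 growth lines lie beyond the spawning break toward the ventral margin.
169 − 11 false = 158 true growth lines after the spawning break.
Counting back 158 years from 1965 CE places the spawning break in 1965 − 158 = 1807 CE.

1807 CE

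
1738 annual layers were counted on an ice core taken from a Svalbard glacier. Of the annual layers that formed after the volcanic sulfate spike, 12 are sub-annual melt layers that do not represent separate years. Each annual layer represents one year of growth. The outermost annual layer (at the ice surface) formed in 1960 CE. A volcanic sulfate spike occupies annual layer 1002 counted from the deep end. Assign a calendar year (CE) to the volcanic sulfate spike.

Between annual layer 1002 and the ice surface there are 1738 − 1002 = 736 annual layers.
736 − 12 false = 724 true annual layers after the volcanic sulfate spike.
Counting back 724 years from 1960 CE places the volcanic sulfate spike in 1960 − 724 = 1236 CE.

1236 CE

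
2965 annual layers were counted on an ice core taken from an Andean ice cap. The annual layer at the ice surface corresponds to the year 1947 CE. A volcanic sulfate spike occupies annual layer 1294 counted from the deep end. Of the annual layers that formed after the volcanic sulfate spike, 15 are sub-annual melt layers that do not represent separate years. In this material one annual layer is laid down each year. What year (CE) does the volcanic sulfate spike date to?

291 CE

2965 − 1294 = 1671 annual layers lie beyond the volcanic sulfate spike toward the ice surface.
Excluding 15 false annual layers: 1671 − 15 = 1656.
Counting back 1656 years from 1947 CE places the volcanic sulfate spike in 1947 − 1656 = 291 CE.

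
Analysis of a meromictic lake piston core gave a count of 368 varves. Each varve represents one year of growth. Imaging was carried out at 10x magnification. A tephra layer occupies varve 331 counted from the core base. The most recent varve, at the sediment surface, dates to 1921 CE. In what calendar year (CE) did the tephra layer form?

1884 CE

368 − 331 = 37 varves lie beyond the tephra layer toward the sediment surface.
1921 − 37 = 1884 CE.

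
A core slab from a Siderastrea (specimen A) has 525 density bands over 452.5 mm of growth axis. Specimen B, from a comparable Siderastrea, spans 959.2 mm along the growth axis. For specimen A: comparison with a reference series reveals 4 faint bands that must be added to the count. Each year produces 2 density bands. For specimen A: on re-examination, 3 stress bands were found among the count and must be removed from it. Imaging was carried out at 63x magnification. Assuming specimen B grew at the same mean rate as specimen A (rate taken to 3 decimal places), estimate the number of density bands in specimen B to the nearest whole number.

1115 density bands

Specimen A: after corrections the count is 525 − 3 + 4 = 526 density bands.
Specimen A: dividing by 2 density bands per year: 526 / 2 = 263 years.
A: Mean rate = 452.5 mm / 263 years ≈ 1.721 mm/year.
For B, 959.2 / 1.721 = 557.35 years; at 2 density bands per year that is 557.35 × 2 ≈ 1115 density bands.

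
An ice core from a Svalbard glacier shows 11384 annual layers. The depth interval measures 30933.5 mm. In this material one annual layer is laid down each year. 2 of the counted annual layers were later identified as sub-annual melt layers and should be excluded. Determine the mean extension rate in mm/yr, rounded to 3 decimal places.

2.718 mm/yr

After corrections the count is 11384 − 2 = 11382 annual layers.
Mean rate = 30933.5 mm / 11382 years ≈ 2.718 mm/yr.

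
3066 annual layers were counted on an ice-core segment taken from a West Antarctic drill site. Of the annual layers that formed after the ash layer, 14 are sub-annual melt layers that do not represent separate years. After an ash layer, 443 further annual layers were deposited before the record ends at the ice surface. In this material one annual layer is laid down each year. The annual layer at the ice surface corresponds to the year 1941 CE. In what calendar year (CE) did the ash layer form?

443 annual layers post-date the ash layer.
443 − 14 false = 429 true annual layers after the ash layer.
1941 − 429 = 1512 CE.

1512 CE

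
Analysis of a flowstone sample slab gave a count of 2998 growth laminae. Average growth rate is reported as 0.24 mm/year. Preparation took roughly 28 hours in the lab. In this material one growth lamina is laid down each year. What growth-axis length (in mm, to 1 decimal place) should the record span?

2998 years of growth are recorded.
Length ≈ 0.24 × 2998 = 719.5 mm.

719.5 mm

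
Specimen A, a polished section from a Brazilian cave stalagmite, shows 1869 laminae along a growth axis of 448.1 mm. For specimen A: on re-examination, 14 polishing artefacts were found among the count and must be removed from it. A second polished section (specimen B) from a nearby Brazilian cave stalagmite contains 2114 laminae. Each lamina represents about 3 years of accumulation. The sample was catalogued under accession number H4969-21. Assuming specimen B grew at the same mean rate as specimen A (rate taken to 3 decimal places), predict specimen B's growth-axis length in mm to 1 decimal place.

513.7 mm

Specimen A: after corrections the count is 1869 − 14 = 1855 laminae.
Specimen A: multiplying by 3 years per lamina: 1855 × 3 = 5565 years.
A: Extension rate ≈ 448.1 / 5565 = 0.081 mm/yr.
Specimen B: at 3 years per lamina, 2114 × 3 = 6342 years. For B, 0.081 mm/year × 6342 years = 513.7 mm.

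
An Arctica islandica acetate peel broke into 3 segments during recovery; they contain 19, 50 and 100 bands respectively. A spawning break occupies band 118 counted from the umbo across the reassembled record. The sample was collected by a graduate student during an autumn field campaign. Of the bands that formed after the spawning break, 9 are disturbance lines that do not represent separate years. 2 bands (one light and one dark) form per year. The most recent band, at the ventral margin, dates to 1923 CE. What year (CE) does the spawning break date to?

1902 CE

Total bands = 19 + 50 + 100 = 169.
169 − 118 = 51 bands lie beyond the spawning break toward the ventral margin.
51 − 9 false = 42 true bands after the spawning break.
Dividing by 2 bands per year: 42 / 2 = 21 years.
Counting back 21 years from 1923 CE places the spawning break in 1923 − 21 = 1902 CE.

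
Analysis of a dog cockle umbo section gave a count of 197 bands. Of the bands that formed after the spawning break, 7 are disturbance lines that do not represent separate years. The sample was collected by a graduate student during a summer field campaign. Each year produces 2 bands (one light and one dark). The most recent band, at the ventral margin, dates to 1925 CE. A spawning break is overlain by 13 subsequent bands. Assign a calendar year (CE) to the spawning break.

1922 CE

13 bands formed after the spawning break.
13 − 7 false = 6 true bands after the spawning break.
Dividing by 2 bands per year: 6 / 2 = 3 years.
Counting back 3 years from 1925 CE places the spawning break in 1925 − 3 = 1922 CE.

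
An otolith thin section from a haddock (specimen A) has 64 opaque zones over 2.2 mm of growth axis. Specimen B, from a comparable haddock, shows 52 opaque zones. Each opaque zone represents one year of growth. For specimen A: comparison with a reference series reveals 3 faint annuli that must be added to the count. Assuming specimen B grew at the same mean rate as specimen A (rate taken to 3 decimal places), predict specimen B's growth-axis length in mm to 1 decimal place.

Specimen A: adjusted count: 64 + 3 = 67 opaque zones.
A: 2.2 mm over 67 years gives 2.2 / 67 ≈ 0.033 mm/yr.
For B, 0.033 mm/year × 52 years = 1.7 mm.

1.7 mm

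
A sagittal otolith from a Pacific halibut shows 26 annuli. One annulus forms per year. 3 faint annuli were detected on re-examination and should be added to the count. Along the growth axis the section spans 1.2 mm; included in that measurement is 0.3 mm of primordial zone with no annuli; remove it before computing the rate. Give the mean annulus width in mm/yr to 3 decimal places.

0.031 mm/yr

Correcting the raw count gives 26 + 3 = 29 true annuli.
Net length = 1.2 − 0.3 = 0.9 mm.
0.9 mm over 29 years gives 0.9 / 29 ≈ 0.031 mm/yr.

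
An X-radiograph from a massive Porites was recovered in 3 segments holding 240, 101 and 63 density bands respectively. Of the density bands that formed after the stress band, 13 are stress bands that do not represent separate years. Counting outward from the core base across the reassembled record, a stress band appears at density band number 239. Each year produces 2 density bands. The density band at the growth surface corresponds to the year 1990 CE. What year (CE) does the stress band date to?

Total density bands = 240 + 101 + 63 = 404.
404 − 239 = 165 density bands lie beyond the stress band toward the growth surface.
165 − 13 false = 152 true density bands after the stress band.
152 density bands at 2 per year is 152 / 2 = 76 years.
1990 − 76 = 1914 CE.

1914 CE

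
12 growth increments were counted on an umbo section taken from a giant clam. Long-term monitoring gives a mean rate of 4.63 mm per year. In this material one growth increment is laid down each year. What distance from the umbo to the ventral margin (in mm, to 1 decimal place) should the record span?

The record spans 12 years at 4.63 mm per year.
Length ≈ 4.63 × 12 = 55.6 mm.

55.6 mm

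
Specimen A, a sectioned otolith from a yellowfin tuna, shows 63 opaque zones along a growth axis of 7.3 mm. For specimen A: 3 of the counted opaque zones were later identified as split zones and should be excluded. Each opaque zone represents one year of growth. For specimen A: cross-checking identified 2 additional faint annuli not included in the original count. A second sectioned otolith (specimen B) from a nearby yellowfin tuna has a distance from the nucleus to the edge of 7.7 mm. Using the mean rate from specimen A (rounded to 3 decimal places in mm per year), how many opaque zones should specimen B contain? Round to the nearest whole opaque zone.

65 opaque zones

Specimen A: adjusted count: 63 − 3 + 2 = 62 opaque zones.
A: 7.3 mm over 62 years gives 7.3 / 62 ≈ 0.118 mm per year.
B spans 7.7 / 0.118 = 65.25 years ≈ 65 opaque zones.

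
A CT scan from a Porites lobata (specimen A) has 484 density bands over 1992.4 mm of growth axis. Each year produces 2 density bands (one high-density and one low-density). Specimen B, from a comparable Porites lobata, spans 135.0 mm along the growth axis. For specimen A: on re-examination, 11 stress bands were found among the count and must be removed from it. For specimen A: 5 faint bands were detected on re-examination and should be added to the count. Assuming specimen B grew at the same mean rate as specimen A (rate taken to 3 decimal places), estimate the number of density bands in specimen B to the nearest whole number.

Specimen A: adjusted count: 484 − 11 + 5 = 478 density bands.
Specimen A: dividing by 2 density bands per year: 478 / 2 = 239 years.
A: Mean rate = 1992.4 mm / 239 years ≈ 8.336 mm per year.
B spans 135.0 / 8.336 = 16.19 years; at 2 density bands per year that is 16.19 × 2 ≈ 32 density bands.

32 density bands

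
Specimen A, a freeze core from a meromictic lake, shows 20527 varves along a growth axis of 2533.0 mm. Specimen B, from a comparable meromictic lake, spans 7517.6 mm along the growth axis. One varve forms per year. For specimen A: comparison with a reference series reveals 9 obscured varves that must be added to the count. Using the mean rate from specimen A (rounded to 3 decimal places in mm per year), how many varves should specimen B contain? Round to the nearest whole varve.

Specimen A: true varve count = 20527 + 9 = 20536.
A: Extension rate ≈ 2533.0 / 20536 = 0.123 mm/yr.
B spans 7517.6 / 0.123 = 61118.70 years ≈ 61119 varves.

61119 varves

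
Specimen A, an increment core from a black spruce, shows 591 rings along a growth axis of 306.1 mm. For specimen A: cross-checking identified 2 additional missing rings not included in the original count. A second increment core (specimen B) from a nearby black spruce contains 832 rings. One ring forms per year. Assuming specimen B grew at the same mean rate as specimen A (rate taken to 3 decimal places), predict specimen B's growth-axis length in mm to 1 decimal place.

Specimen A: correcting the raw count gives 591 + 2 = 593 true rings.
A: 306.1 mm over 593 years gives 306.1 / 593 ≈ 0.516 mm/year.
Length of B = 0.516 × 832 = 429.3 mm.

429.3 mm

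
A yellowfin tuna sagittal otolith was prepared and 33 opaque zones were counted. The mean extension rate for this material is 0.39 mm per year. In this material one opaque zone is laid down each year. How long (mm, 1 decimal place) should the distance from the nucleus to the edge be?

The record spans 33 years at 0.39 mm per year.
Predicted length = 0.39 mm/year × 33 years = 12.9 mm.

12.9 mm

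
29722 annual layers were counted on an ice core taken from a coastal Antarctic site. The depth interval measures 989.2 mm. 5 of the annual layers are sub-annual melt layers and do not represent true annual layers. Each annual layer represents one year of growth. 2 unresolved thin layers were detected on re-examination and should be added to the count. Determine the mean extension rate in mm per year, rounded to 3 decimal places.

After corrections the count is 29722 − 5 + 2 = 29719 annual layers.
Extension rate ≈ 989.2 / 29719 = 0.033 mm per year.

0.033 mm per year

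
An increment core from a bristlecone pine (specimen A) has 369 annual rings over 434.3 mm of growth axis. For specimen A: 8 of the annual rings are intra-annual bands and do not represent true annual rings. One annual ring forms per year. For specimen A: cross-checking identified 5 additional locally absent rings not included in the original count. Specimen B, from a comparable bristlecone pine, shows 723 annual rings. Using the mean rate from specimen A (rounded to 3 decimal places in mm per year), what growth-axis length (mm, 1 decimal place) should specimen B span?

Specimen A: adjusted count: 369 − 8 + 5 = 366 annual rings.
A: 434.3 mm over 366 years gives 434.3 / 366 ≈ 1.187 mm/yr.
Length of B = 1.187 × 723 = 858.2 mm.

858.2 mm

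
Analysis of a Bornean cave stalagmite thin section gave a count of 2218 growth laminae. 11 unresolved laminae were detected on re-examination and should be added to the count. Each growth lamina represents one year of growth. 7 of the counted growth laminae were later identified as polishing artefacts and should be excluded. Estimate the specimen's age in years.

Adjusted count: 2218 − 7 + 11 = 2222 growth laminae.
At one growth lamina per year, that is 2222 years.

2222 years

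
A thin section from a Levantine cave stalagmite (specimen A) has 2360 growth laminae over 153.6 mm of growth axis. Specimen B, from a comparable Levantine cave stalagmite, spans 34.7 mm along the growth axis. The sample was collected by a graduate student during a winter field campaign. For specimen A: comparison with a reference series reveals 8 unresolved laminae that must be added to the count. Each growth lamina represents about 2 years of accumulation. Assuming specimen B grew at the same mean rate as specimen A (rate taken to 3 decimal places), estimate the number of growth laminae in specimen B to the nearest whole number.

542 growth laminae

Specimen A: adjusted count: 2360 + 8 = 2368 growth laminae.
Specimen A: at 2 years per growth lamina, 2368 × 2 = 4736 years.
A: Extension rate ≈ 153.6 / 4736 = 0.032 mm/year.
B spans 34.7 / 0.032 = 1084.38 years; at 2 years per growth lamina that is 1084.38 / 2 ≈ 542 growth laminae.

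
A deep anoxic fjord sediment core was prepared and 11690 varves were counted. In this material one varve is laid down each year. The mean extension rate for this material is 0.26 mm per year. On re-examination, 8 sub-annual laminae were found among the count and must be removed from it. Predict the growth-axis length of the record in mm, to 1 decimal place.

Adjusted count: 11690 − 8 = 11682 varves.
11682 years at 0.26 mm/year gives 0.26 × 11682 = 3037.3 mm.

3037.3 mm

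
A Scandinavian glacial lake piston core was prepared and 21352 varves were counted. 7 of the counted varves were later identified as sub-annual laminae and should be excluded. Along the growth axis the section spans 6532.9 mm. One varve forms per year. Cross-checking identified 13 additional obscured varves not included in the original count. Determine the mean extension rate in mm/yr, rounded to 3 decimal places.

0.306 mm/yr

True varve count = 21352 − 7 + 13 = 21358.
Extension rate ≈ 6532.9 / 21358 = 0.306 mm/yr.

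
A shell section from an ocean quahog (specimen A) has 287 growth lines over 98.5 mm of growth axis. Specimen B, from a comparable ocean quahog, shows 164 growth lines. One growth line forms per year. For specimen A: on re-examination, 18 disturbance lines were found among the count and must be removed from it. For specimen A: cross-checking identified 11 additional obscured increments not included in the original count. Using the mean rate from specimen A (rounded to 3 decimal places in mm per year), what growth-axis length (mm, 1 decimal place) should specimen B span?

57.7 mm

Specimen A: after corrections the count is 287 − 18 + 11 = 280 growth lines.
A: Extension rate ≈ 98.5 / 280 = 0.352 mm/yr.
For B, 0.352 mm/year × 164 years = 57.7 mm.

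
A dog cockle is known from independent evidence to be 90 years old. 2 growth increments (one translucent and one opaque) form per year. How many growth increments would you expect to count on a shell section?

180 growth increments

Expected growth increments: 90 × 2 = 180.
So 180 growth increments should be present.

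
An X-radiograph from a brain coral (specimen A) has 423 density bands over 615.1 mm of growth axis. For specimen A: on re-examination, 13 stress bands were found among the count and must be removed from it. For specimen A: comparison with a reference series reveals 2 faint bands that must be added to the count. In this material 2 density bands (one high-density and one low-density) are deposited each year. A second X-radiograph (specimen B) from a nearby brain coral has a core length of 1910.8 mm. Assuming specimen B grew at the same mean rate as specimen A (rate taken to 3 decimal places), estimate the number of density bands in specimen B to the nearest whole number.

Specimen A: adjusted count: 423 − 13 + 2 = 412 density bands.
Specimen A: with 2 density bands per year, 412 / 2 = 206 years.
A: 615.1 mm over 206 years gives 615.1 / 206 ≈ 2.986 mm per year.
B spans 1910.8 / 2.986 = 639.92 years; at 2 density bands per year that is 639.92 × 2 ≈ 1280 density bands.

1280 density bands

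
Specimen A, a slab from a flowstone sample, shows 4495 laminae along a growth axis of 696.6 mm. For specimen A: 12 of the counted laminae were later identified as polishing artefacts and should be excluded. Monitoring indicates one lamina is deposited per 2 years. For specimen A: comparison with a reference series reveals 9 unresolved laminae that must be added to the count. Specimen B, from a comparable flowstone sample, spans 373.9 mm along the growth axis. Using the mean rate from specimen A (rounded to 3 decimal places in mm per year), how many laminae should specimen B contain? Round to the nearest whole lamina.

Specimen A: after corrections the count is 4495 − 12 + 9 = 4492 laminae.
Specimen A: multiplying by 2 years per lamina: 4492 × 2 = 8984 years.
A: Mean rate = 696.6 mm / 8984 years ≈ 0.078 mm/yr.
B spans 373.9 / 0.078 = 4793.59 years; at 2 years per lamina that is 4793.59 / 2 ≈ 2397 laminae.

2397 laminae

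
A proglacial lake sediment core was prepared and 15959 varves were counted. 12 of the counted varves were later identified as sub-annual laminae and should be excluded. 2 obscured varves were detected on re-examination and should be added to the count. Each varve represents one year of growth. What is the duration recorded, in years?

15949 years

After corrections the count is 15959 − 12 + 2 = 15949 varves.
One varve per year makes the duration 15949 years.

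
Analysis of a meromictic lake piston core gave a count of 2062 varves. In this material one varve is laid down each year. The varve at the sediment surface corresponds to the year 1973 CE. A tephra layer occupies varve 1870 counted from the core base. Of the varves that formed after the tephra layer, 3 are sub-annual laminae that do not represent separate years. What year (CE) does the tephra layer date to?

2062 − 1870 = 192 varves lie beyond the tephra layer toward the sediment surface.
Excluding 3 false varves: 192 − 3 = 189.
1973 − 189 = 1784 CE.

1784 CE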